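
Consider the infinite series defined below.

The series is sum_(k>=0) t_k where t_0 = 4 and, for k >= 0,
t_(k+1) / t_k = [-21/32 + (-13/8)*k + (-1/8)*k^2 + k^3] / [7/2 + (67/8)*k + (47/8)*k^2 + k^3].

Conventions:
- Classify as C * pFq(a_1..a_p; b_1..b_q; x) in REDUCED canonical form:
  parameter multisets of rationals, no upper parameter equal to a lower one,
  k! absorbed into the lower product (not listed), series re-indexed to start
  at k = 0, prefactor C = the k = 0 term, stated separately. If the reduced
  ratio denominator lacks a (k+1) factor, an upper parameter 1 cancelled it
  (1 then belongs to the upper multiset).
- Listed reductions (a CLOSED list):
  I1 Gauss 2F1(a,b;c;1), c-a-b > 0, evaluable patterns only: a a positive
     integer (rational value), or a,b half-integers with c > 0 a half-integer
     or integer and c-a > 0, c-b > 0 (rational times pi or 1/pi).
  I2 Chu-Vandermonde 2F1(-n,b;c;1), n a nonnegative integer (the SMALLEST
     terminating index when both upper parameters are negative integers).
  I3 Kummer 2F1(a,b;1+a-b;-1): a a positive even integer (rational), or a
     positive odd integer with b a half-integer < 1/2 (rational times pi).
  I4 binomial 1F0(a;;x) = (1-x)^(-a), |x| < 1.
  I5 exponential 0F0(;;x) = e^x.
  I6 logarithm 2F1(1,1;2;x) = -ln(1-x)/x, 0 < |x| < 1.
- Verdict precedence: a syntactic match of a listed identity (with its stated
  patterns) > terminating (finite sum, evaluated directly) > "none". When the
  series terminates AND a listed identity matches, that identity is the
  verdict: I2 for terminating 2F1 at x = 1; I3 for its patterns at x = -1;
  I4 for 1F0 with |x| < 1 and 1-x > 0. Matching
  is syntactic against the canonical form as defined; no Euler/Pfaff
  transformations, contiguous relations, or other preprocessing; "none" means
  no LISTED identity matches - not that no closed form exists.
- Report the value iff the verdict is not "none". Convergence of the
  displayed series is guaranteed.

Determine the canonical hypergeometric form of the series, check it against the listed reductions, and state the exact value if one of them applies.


Classification (C = 4): 2F1 with upper {-3/2, 1/2}, lower {4}, argument x = 1. Verdict (x = 1): Gauss's theorem I1 (half-integer case) applies (x = 1; upper {-3/2, 1/2} half-integers, c = 4 in the evaluable pattern). Value: (16384/1575) / pi.

The tell: x = 1 and the expanded ratio factors over Q; C = 4, roots give parameters.
Term ratio: r(k) = 1 * (k-3/2) (k+1/2) / [(k+4) (k+1)] - rational in k. x = 1; t_0 = 4; negate the roots.


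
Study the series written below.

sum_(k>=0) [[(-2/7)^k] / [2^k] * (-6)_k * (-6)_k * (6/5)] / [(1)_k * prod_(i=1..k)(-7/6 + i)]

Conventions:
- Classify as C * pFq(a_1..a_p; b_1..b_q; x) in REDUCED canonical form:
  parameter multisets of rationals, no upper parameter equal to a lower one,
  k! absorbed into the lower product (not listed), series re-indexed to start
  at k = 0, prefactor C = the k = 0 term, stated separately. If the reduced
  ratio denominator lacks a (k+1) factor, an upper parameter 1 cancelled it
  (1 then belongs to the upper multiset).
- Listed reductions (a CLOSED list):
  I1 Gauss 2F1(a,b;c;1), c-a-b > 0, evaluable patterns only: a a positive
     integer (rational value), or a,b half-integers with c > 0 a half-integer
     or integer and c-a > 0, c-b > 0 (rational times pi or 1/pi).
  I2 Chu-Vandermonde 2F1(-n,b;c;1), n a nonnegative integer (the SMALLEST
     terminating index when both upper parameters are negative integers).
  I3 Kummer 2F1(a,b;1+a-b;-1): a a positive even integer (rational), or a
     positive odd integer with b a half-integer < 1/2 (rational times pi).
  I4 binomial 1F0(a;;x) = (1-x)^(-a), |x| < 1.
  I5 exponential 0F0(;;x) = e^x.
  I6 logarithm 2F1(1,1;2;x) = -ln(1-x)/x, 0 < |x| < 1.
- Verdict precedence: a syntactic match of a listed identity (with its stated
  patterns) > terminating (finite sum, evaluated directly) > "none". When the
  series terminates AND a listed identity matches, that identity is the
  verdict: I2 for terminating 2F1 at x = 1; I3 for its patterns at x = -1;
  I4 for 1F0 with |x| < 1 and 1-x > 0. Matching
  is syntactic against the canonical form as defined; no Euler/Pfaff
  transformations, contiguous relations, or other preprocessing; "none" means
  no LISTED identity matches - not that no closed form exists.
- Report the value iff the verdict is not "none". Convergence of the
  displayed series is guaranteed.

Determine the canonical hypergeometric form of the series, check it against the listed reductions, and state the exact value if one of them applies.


With C = 6/5: the canonical form is 2F1(-6, -6; -1/6; -1/7). Verdict: terminating (-6 upstairs). 7 nonzero terms in all; added directly. Value: -863794624458/73371210605.

Structural cue: t_0 = 6/5 here, and the two k-th powers (C = 6/5) combine into one argument.
Term ratio: r(k) = (-1/7) * (k-6) (k-6) / [(k-1/6) (k+1)] ; factor over Q: parameters, x = (-1/7), and C = 6/5.


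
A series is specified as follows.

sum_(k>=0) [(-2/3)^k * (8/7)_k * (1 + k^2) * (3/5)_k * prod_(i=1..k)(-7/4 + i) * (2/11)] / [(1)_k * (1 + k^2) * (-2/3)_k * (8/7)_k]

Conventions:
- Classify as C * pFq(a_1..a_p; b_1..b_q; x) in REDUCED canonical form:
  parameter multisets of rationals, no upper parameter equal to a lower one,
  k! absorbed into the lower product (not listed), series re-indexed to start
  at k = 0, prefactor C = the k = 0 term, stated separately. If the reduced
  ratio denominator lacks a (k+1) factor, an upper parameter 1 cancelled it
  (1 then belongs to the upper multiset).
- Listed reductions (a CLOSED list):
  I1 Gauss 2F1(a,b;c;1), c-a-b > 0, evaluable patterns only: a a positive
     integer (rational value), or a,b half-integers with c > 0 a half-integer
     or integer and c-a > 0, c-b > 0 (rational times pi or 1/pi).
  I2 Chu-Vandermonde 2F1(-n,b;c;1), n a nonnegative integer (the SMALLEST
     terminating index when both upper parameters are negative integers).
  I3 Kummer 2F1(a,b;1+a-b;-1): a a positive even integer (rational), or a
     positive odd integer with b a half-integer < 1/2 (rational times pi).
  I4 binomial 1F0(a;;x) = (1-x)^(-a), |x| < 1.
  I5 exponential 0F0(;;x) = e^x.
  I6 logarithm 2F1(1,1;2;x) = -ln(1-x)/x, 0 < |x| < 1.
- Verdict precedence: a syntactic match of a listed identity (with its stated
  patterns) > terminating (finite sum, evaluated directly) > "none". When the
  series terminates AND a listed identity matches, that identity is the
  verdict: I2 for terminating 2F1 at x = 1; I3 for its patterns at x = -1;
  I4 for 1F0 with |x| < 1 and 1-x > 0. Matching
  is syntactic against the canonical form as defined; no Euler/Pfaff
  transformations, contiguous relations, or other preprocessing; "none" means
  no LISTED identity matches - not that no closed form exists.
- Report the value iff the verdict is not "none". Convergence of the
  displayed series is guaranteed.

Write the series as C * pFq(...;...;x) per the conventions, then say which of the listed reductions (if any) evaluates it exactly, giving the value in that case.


This is 2/11 * 2F1(-3/4, 3/5; -2/3; -2/3) in reduced canonical form. Verdict: none (x = -2/3): each listed identity misses the multisets {-3/4, 3/5} ; {-2/3}.

The tell: t_0 being 2/11, the parameter 8/7 appears in both the upper and lower lists and cancels (alongside the other common factor).
Step ratio: r(k) = (-2/3) * (k-3/4) (k+3/5) / [(k-2/3) (k+1)] - rational; roots negated = parameters, x = (-2/3), C = 2/11.


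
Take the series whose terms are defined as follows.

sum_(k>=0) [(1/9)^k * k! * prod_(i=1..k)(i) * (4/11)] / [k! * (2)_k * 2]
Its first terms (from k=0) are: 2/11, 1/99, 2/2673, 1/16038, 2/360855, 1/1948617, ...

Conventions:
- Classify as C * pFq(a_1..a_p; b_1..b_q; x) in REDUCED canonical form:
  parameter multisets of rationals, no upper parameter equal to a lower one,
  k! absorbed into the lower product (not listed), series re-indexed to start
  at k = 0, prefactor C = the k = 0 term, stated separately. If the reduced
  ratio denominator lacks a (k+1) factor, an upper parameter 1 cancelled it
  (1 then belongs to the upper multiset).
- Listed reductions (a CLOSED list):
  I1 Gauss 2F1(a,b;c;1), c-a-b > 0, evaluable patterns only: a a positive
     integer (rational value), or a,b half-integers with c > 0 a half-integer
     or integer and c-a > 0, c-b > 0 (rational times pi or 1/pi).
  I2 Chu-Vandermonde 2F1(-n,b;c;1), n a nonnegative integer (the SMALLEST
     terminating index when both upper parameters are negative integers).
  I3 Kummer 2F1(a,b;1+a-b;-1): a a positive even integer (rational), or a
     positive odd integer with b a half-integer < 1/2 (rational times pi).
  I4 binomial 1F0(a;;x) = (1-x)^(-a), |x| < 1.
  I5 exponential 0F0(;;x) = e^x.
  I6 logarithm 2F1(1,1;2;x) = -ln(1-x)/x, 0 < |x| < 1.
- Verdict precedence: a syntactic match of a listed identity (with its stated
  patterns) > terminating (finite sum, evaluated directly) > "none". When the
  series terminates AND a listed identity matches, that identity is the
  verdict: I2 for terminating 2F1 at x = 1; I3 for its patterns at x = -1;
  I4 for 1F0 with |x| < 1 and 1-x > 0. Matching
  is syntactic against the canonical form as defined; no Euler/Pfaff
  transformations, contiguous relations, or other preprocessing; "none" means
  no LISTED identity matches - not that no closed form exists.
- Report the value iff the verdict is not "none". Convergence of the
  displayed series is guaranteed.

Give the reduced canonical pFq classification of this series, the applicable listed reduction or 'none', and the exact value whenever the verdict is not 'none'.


Structural cue: from the first term 2/11: the factorial ratio (C = 2/11) (k+a-1)!/(a-1)! is a rising factorial (a)_k.
Term ratio: r(k) = (1/9) * (k+1) (k+1) / [(k+2) (k+1)] ; factor over Q: parameters, x = (1/9), and C = 2/11.

With C = 2/11: the canonical form is 2F1(1, 1; 2; 1/9). Verdict: logarithm (I6) applies (the logarithm: parameters (1,1;2), x = 1/9). Its exact value is (-18/11) * ln(8/9).


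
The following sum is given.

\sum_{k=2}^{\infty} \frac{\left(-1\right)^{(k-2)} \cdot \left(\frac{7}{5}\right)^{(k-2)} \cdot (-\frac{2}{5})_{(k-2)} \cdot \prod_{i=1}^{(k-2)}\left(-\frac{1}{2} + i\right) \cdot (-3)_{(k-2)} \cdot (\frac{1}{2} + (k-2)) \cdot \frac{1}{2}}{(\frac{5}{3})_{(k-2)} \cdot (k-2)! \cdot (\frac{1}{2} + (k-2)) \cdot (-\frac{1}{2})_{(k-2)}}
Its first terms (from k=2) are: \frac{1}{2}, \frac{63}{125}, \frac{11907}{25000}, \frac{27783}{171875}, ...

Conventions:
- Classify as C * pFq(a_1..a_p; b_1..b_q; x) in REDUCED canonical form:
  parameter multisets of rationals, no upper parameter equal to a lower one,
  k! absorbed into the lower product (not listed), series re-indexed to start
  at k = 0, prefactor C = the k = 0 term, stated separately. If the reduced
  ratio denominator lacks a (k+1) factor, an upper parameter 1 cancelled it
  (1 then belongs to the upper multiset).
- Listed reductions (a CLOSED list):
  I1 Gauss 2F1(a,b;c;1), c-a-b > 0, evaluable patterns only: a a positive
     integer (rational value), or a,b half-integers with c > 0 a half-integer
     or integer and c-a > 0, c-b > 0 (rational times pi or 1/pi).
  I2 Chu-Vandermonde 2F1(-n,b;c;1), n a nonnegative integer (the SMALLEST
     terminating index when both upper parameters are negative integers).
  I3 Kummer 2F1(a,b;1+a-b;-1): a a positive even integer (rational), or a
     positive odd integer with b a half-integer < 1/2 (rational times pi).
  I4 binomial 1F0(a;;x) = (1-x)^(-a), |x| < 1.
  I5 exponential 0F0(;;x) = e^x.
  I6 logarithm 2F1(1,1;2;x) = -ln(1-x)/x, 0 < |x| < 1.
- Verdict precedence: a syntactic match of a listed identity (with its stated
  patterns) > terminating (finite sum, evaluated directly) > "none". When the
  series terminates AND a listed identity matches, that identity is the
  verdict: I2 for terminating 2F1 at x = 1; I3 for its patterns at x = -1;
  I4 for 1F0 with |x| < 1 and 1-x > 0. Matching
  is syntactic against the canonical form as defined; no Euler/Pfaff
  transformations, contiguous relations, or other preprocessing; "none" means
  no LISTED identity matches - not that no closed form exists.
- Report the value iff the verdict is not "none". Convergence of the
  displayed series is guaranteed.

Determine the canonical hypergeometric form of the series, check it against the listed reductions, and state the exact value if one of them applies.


At argument -\frac{7}{5}: a 3F2 with upper {-3, -\frac{2}{5}, \frac{1}{2}}, lower {-\frac{1}{2}, \frac{5}{3}}, scaled by C = \frac{1}{2}. Verdict: terminating. (-3)_k vanishes past k = 3, leaving a 4-term sum, computed directly. Its exact value is \frac{2257649}{1375000}.

Key observation: x = -\frac{7}{5} and k + 1/2 divides numerator and denominator alike; C = 1/2, x = -7/5 after cancelling.
Term ratio: r(k) = -\frac{7}{5} * (k-3) (k-\frac{2}{5}) (k+\frac{1}{2}) / [(k-\frac{1}{2}) (k+\frac{5}{3}) (k+1)] - rational in k, leading ratio -\frac{7}{5}; with t_0 = \frac{1}{2}, classification follows.


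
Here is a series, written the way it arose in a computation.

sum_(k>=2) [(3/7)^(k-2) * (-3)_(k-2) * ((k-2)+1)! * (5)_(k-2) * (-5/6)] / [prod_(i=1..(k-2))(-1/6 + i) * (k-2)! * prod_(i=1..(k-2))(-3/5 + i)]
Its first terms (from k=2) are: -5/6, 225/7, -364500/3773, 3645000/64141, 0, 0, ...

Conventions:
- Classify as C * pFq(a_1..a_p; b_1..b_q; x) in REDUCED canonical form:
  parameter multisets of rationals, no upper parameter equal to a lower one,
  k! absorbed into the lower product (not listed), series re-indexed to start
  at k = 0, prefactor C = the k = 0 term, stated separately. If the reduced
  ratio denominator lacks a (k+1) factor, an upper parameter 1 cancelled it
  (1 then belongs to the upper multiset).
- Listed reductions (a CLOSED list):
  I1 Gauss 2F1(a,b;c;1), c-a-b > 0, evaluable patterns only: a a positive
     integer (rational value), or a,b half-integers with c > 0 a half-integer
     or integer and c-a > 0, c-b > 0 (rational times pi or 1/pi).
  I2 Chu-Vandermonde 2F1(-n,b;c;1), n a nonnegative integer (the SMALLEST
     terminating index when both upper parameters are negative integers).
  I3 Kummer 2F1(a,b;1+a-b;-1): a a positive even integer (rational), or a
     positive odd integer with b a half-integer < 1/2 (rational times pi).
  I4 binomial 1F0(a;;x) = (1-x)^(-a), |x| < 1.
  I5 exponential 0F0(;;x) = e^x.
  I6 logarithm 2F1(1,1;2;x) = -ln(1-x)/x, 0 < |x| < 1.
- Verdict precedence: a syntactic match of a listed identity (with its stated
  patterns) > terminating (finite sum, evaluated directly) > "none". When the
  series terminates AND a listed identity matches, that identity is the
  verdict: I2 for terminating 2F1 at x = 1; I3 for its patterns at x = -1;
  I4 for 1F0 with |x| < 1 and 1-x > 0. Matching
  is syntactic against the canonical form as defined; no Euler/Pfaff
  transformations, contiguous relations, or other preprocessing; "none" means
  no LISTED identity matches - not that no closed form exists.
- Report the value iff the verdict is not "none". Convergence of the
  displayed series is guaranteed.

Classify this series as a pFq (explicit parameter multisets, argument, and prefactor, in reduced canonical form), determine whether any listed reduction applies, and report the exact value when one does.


With C = -5/6: the canonical form is 3F2(-3, 2, 5; 2/5, 5/6; 3/7). Verdict: terminating. With -3 upstairs the series is a 4-term polynomial sum; evaluated term by term. Its exact value is -465665/54978.

The tell: with t_0 = -5/6, the lower running product (C = -5/6, x = 3/7) is a rising factorial.
Ratio: r(k) = (3/7) * (k-3) (k+2) (k+5) / [(k+2/5) (k+5/6) (k+1)] - rational; roots negated = parameters, x = (3/7), C = -5/6.


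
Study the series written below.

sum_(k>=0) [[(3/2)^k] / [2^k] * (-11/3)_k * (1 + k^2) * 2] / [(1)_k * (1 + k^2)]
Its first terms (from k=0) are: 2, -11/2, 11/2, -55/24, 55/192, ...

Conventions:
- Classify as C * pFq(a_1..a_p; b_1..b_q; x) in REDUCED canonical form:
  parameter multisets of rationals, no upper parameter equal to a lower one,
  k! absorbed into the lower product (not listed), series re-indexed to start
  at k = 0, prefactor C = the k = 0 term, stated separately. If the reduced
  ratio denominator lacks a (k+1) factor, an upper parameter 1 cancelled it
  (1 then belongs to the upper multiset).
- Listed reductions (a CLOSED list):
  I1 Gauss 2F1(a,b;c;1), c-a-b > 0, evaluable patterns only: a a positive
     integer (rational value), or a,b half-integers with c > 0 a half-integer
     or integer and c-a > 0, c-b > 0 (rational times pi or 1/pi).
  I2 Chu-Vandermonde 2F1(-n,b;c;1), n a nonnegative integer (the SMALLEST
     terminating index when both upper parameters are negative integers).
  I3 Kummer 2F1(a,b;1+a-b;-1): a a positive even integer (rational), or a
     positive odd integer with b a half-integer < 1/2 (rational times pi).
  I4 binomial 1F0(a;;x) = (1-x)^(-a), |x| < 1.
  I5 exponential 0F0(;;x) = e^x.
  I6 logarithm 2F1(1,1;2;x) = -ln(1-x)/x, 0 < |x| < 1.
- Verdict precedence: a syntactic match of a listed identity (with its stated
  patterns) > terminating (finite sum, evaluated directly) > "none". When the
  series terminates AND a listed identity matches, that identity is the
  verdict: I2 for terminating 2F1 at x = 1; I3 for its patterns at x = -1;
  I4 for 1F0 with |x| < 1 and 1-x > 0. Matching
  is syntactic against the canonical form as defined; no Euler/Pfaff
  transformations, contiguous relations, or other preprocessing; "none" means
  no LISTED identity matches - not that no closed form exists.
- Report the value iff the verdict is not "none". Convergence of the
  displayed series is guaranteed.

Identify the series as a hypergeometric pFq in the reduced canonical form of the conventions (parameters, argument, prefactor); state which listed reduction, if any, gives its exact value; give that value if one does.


First insight: from the first term 2: (1)_k (C = 2) is k! itself.
Consecutive-term ratio: r(k) = (3/4) * (k-11/3) / [(k+1)] - rational in k, leading ratio (3/4); with t_0 = 2, classification follows.

This is 2 * 1F0(-11/3; -; 3/4) in reduced canonical form. Verdict (x = 3/4): the I4 binomial reduction applies (the 1F0 binomial series: exponent 11/3, x = 3/4). Its exact value is 2 * (1/4)^(11/3).


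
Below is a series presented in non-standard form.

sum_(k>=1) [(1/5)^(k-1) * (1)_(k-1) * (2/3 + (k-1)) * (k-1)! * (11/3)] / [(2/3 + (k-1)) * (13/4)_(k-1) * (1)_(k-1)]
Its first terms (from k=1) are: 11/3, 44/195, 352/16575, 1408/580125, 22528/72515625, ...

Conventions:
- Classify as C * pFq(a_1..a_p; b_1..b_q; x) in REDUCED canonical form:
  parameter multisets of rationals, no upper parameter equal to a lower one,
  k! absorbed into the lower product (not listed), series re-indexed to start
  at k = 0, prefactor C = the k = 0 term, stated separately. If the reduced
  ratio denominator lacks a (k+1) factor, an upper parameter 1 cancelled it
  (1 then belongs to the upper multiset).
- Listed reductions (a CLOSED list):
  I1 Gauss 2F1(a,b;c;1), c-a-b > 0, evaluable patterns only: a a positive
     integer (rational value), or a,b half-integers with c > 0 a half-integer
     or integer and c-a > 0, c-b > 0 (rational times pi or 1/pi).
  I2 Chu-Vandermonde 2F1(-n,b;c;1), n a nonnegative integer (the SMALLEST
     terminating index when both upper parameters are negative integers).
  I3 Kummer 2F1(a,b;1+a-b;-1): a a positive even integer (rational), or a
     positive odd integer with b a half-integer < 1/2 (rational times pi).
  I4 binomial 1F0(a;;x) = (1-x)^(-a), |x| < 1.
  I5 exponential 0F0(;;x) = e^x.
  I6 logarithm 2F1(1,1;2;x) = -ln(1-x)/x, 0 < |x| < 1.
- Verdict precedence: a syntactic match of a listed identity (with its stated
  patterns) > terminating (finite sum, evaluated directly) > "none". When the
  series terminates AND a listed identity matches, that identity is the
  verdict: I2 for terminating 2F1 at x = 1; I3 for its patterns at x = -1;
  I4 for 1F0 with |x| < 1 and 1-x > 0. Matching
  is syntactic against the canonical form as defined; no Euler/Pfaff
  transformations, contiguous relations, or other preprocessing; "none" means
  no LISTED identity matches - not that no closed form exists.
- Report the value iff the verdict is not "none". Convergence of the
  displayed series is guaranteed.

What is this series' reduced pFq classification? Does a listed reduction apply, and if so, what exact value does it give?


Canonical form: C = 11/3 times 2F1 with upper {1, 1}, lower {13/4}, x = 1/5. Verdict: none. A 2F1 with upper {1, 1} fits none of I1-I6 at x = 1/5; the sum runs forever.

The tell: t_0 being 11/3, the factor k + 2/3 cancels (top and bottom), leaving C = 11/3, x = 1/5.
Adjacent-term ratio: r(k) = (1/5) * (k+1) (k+1) / [(k+13/4) (k+1)] - rational in k, leading ratio (1/5); with t_0 = 11/3, classification follows.


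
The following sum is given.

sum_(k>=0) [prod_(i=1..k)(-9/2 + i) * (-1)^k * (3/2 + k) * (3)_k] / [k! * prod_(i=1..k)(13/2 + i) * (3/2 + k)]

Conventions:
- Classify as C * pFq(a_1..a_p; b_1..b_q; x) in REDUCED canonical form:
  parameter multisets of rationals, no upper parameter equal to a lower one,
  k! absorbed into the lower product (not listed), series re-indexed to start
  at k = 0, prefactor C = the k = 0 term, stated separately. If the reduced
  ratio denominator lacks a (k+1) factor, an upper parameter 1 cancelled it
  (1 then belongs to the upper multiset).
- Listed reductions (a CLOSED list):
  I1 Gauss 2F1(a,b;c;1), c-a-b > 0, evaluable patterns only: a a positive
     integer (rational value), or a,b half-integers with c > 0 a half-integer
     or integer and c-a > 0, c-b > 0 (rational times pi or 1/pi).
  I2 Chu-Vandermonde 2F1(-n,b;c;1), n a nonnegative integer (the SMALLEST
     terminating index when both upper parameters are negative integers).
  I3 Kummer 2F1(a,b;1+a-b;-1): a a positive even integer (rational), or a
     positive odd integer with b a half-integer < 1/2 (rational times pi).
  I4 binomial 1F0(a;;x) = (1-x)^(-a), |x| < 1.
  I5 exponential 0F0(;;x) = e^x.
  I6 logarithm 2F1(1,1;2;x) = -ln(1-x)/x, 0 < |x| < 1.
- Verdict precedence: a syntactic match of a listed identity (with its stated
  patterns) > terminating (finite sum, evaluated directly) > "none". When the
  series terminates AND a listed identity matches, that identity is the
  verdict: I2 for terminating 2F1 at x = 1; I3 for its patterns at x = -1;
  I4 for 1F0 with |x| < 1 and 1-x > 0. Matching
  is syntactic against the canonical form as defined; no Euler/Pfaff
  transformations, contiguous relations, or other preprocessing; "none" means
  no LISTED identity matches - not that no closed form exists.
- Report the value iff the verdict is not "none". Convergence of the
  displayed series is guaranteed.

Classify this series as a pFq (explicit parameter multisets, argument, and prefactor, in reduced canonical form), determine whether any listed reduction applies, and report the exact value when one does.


Reduced: x = -1, 2F1, upper = {-7/2, 3}, lower = {15/2}, C = 1. Verdict: this is Kummer's theorem (I3) (x = -1; c = 15/2 equals 1+a-b for upper {-7/2, 3}: listed pattern). Its exact value is (9009/8192) * pi.

Key observation: from the first term 1: the running product (C = 1) telescopes to a rising factorial.
Term ratio: r(k) = (-1) * (k-7/2) (k+3) / [(k+15/2) (k+1)] - rational in k. x = (-1); t_0 = 1; negate the roots.


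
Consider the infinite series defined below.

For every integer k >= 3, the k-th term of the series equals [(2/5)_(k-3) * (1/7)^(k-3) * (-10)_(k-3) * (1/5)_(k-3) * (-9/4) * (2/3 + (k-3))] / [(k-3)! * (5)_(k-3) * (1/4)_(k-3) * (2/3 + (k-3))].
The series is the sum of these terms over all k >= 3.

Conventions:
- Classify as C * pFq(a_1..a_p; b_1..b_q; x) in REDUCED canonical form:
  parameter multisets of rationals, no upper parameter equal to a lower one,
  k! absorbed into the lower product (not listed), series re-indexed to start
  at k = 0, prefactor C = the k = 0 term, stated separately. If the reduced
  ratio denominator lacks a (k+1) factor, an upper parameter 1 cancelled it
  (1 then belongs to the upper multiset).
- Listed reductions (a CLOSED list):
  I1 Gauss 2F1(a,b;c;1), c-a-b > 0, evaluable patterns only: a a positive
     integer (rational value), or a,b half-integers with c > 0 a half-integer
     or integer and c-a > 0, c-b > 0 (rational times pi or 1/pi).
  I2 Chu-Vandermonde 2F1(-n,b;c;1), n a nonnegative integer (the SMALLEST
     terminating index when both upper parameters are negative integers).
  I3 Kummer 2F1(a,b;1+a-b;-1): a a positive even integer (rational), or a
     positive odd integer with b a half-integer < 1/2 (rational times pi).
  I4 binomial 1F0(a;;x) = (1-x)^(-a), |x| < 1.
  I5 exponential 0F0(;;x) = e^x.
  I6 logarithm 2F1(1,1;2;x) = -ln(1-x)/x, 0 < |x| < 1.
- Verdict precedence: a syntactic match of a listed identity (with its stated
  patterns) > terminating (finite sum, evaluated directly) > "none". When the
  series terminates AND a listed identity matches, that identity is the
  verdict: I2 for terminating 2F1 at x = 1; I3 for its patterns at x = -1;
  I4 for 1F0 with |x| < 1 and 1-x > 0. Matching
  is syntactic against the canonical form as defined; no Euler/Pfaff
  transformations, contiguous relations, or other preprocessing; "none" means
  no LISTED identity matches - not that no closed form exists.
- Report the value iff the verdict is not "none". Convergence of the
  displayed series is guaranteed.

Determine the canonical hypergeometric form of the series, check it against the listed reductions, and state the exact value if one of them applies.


Reduced: x = 1/7, 3F2, upper = {-10, 1/5, 2/5}, lower = {1/4, 5}, C = -9/4. Verdict: terminating (-10 upstairs). 11 nonzero terms in all; added directly. Exact value: -262848242502760922624906602821/126949750033617019653320312500.

The tell: from the first term -9/4: striking the common factor k + 2/3 reduces the term (prefactor -9/4).
Term ratio: r(k) = (1/7) * (k-10) (k+1/5) (k+2/5) / [(k+1/4) (k+5) (k+1)] - rational; roots negated = parameters, x = (1/7), C = -9/4.


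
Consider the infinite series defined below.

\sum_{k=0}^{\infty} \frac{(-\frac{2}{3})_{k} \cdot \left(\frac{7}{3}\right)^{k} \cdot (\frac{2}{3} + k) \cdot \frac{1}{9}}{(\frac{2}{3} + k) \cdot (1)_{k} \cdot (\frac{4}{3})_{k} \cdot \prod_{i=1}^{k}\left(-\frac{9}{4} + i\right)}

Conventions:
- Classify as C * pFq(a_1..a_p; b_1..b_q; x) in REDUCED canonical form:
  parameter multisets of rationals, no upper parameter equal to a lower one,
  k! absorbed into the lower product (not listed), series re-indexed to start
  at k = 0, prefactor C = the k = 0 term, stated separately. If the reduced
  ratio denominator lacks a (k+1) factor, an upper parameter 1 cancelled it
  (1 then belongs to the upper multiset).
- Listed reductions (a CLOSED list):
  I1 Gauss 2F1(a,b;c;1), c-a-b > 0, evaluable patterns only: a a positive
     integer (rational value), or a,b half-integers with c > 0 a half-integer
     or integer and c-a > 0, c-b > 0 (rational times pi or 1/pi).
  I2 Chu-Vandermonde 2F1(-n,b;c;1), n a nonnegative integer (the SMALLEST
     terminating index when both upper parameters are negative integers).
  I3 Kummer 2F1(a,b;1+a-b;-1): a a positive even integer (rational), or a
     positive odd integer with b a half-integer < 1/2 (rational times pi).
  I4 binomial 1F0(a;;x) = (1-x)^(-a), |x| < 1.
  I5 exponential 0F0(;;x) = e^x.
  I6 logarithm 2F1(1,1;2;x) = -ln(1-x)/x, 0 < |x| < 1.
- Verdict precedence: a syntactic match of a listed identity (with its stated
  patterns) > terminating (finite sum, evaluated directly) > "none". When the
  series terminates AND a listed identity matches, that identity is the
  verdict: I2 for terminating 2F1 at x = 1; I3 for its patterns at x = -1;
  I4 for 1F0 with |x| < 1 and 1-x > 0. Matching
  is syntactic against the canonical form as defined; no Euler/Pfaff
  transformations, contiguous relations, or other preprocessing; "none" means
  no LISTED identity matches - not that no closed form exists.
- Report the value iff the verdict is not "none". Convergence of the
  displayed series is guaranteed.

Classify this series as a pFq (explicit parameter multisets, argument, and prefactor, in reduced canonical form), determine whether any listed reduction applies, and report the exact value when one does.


Classification (C = \frac{1}{9}): 1F2 with upper {-\frac{2}{3}}, lower {-\frac{5}{4}, \frac{4}{3}}, argument x = \frac{7}{3}. Verdict: none. Every listed pattern misses the 1F2 form at \frac{7}{3}, upper {-\frac{2}{3}}.

First insight: with t_0 = \frac{1}{9}, the lower running product (C = 1/9) is a rising factorial.
Adjacent-term ratio: r(k) = \frac{7}{3} * (k-\frac{2}{3}) / [(k-\frac{5}{4}) (k+\frac{4}{3}) (k+1)] ; factor over Q: parameters, x = \frac{7}{3}, and C = \frac{1}{9}.


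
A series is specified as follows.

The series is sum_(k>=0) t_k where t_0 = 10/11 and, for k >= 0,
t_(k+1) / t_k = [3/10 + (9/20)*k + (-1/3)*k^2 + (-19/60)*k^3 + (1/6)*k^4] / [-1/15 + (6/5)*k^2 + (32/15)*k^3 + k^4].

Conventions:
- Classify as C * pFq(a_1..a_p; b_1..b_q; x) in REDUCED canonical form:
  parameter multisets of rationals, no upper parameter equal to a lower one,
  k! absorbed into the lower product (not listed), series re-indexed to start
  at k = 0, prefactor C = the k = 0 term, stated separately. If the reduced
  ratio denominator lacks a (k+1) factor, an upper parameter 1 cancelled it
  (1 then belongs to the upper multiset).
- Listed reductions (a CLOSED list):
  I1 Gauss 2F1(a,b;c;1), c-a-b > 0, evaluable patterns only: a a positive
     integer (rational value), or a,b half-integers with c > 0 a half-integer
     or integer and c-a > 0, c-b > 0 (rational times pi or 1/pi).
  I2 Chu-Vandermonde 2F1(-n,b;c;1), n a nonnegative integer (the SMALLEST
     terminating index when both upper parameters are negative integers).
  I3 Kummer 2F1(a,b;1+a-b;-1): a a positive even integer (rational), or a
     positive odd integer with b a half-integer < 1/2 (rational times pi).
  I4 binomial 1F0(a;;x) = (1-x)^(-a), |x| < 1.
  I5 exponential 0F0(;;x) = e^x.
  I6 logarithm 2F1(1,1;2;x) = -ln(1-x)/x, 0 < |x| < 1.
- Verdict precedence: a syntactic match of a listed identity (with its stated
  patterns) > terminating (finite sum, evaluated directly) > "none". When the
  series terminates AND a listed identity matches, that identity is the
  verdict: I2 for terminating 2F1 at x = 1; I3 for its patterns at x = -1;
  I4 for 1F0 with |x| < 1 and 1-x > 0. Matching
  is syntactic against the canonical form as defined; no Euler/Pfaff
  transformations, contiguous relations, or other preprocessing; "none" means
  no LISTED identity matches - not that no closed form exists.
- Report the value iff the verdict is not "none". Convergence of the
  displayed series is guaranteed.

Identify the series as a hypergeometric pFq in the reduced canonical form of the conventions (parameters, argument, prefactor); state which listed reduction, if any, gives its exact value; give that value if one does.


The series (x = 1/6) is 3F2: upper {-2, -3/2, 3/5}, lower {-1/5, 1/3}, prefactor 10/11. Verdict: terminating - no listed pattern fits, but -2 in the upper list cuts the series at k = 2; direct evaluation. Sum: -55/16.

The tell: from the first term 10/11: the parameter 1 appears in both the upper and lower lists and cancels.
Adjacent-term ratio: r(k) = (1/6) * (k-2) (k-3/2) (k+3/5) / [(k-1/5) (k+1/3) (k+1)] ; factor over Q: parameters, x = (1/6), and C = 10/11.


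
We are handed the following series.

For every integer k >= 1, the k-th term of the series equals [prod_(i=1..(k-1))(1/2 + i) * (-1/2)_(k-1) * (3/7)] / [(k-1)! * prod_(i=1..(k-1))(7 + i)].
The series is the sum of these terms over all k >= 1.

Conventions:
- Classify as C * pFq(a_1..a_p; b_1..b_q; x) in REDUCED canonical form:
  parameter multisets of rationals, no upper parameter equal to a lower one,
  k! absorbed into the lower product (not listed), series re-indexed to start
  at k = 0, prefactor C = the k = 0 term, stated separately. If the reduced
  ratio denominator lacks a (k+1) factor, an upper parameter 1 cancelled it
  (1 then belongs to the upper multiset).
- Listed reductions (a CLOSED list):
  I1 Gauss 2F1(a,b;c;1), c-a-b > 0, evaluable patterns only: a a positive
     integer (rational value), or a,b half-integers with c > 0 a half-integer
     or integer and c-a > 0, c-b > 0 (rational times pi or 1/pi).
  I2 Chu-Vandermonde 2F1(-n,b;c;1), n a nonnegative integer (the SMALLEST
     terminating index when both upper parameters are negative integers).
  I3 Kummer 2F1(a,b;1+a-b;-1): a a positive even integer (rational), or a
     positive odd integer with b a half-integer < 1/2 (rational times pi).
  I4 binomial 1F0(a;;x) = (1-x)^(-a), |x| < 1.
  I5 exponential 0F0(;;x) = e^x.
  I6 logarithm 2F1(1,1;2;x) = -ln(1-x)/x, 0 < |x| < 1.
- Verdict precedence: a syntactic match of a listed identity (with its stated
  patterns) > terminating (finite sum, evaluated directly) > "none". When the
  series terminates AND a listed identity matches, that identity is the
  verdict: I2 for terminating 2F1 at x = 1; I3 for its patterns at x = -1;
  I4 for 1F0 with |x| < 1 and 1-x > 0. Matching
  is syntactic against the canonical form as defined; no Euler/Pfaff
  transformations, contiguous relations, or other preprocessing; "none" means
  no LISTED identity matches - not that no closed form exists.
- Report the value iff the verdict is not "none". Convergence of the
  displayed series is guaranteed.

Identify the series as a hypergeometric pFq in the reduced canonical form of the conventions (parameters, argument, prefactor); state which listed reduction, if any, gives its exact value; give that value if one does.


Key observation: x = 1 and the lower running product (C = 3/7) is a rising factorial.
Step ratio: r(k) = 1 * (k-1/2) (k+3/2) / [(k+8) (k+1)] - rational in k. x = 1; t_0 = 3/7; negate the roots.

Reduced: x = 1, 2F1, upper = {-1/2, 3/2}, lower = {8}, C = 3/7. Verdict (x = 1): Gauss's theorem I1 (half-integer case) applies (x = 1; upper {-1/2, 3/2} half-integers, c = 8 in the evaluable pattern). Sum: (4194304/3468465) / pi.


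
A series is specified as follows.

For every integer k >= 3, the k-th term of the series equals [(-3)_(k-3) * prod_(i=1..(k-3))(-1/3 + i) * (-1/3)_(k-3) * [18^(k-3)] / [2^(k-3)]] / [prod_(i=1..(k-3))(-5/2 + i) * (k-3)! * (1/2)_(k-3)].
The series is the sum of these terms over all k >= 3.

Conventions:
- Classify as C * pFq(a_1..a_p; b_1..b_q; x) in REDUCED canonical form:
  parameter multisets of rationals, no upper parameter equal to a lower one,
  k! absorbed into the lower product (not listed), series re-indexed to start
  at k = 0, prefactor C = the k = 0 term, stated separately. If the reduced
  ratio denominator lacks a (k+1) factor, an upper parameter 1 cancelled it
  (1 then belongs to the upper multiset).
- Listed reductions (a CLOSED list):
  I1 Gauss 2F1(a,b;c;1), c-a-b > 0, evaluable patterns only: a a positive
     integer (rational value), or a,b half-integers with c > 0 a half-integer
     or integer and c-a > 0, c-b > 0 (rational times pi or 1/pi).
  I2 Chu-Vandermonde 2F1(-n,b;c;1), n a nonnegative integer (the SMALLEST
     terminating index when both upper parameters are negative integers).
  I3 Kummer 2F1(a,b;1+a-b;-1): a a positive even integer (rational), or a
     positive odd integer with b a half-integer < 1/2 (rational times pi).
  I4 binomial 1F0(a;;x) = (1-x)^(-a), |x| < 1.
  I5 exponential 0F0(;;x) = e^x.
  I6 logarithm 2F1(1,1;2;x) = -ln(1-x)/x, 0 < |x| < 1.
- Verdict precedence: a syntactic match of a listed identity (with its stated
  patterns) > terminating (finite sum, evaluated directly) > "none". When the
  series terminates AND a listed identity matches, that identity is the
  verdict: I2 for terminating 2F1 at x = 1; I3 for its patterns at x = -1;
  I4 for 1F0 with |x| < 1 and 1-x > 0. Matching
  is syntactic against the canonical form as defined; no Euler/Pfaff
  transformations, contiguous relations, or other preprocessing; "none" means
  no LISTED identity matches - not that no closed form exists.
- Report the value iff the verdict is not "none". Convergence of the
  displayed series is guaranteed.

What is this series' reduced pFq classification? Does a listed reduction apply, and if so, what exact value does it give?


This is 1 * 3F2(-3, -1/3, 2/3; -3/2, 1/2; 9) in reduced canonical form. Verdict: terminating - no listed pattern fits, but -3 in the upper list cuts the series at k = 3; direct evaluation. Its exact value is 9217/9.

Key step: with t_0 = 1, the running product (C = 1) telescopes to a rising factorial.
Adjacent-term ratio: r(k) = 9 * (k-3) (k-1/3) (k+2/3) / [(k-3/2) (k+1/2) (k+1)] - rational in k. x = 9; t_0 = 1; negate the roots.


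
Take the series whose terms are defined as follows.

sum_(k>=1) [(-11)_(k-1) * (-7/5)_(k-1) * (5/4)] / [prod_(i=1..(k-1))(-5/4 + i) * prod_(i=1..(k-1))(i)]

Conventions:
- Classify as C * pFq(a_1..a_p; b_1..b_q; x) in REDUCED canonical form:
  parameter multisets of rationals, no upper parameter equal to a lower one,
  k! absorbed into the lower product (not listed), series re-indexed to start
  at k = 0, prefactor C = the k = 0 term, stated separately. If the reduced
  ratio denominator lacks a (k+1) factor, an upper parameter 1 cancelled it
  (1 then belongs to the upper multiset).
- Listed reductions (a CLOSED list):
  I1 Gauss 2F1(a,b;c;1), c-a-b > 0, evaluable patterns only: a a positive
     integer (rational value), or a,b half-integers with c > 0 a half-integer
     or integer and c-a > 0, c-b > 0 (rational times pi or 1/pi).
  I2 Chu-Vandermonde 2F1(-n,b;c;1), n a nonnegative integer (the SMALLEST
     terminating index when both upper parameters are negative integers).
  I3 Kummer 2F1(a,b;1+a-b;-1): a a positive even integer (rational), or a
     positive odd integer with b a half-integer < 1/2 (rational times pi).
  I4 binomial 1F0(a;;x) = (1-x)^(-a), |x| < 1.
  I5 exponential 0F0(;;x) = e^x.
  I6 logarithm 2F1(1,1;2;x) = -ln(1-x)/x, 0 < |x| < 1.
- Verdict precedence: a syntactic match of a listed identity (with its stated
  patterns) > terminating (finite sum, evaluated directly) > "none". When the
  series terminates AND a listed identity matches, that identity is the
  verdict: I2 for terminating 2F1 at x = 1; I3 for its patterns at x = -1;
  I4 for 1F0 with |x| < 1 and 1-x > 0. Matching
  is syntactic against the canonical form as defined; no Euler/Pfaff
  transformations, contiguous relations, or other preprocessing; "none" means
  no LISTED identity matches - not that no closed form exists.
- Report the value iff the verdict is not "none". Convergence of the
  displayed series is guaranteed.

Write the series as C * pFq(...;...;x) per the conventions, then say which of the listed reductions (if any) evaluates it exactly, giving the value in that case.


With C = 5/4: the canonical form is 2F1(-11, -7/5; -1/4; 1). Verdict: Chu-Vandermonde (I2) matches (terminating 2F1 at x = 1 with n = 11, b = -7/5, c = -1/4). Value: -969143148375947/5176757812500.

Key step: t_0 being 5/4, the product of the first k integers (prefactor 5/4) is k!.
Ratio: r(k) = 1 * (k-11) (k-7/5) / [(k-1/4) (k+1)] - poly over poly, x = 1 from leading terms; C = 5/4 at k = 0.


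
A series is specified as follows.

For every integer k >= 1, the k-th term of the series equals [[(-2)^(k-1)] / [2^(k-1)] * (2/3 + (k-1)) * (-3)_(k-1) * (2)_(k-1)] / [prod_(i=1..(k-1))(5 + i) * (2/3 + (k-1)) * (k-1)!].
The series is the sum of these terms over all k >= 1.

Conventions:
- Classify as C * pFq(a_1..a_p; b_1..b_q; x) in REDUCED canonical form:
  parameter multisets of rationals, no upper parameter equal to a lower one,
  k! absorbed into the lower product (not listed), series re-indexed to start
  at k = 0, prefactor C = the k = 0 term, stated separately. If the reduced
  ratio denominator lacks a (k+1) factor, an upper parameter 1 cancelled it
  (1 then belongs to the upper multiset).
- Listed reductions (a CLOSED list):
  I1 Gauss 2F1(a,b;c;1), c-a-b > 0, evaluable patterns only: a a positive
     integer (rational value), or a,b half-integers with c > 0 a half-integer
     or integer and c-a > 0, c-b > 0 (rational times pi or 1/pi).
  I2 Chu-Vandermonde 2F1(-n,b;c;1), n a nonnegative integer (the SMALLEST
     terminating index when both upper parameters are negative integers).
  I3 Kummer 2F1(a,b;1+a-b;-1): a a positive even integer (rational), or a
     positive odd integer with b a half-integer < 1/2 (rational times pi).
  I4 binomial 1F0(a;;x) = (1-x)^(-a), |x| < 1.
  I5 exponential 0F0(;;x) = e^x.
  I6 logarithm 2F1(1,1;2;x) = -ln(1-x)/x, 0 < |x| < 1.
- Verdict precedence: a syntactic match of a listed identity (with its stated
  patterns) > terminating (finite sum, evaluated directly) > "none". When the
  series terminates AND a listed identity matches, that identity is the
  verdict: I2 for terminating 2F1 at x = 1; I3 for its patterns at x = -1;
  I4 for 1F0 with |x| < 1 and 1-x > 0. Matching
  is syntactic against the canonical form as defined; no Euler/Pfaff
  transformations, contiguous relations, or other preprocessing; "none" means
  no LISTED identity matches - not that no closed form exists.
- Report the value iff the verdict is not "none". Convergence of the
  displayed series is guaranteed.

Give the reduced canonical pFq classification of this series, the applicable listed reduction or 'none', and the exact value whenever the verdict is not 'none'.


The tell: t_0 = 1 here, and the lower running product (C = 1) is a rising factorial.
Consecutive-term ratio: r(k) = (-1) * (k-3) (k+2) / [(k+6) (k+1)] - rational; roots negated = parameters, x = (-1), C = 1.

The series (x = -1) is 2F1: upper {-3, 2}, lower {6}, prefactor 1. Verdict: the Kummer evaluation I3 matches (x = -1; c = 6 equals 1+a-b for upper {-3, 2}: listed pattern). Exact value: 5/2.
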